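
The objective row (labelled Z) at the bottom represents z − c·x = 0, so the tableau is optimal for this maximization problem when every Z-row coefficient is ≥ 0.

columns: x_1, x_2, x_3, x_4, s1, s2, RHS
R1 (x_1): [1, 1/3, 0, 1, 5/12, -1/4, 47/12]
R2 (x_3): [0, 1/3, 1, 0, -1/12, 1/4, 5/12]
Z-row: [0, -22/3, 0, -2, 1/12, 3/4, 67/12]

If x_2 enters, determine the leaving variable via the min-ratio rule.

x_3

Column x_2 entries and ratios — x_1: (47/12)/(1/3) = 47/4; x_3: (5/12)/(1/3) = 5/4.
Smallest ratio is 5/4 in the row of x_3, so x_3 leaves.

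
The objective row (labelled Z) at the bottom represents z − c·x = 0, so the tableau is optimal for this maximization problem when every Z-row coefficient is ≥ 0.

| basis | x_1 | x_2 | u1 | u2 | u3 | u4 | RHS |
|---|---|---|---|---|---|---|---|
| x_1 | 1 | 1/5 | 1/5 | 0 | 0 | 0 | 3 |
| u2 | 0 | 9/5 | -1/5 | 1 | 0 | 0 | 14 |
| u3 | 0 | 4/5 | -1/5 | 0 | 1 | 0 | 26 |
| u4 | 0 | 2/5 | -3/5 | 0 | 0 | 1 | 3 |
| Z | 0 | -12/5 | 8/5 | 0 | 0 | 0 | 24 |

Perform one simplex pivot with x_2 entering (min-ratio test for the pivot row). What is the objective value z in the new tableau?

42

Ratio test on column x_2 — row 1: 3/(1/5) = 15; row 2: 14/(9/5) = 70/9; row 3: 26/(4/5) = 65/2; row 4: 3/(2/5) = 15/2. Minimum is 15/2 at row 4 (u4 leaves); pivot element 2/5.
Pivot on row 4; the Z-row RHS becomes 24 − (-12/5)·(15/2) = 42.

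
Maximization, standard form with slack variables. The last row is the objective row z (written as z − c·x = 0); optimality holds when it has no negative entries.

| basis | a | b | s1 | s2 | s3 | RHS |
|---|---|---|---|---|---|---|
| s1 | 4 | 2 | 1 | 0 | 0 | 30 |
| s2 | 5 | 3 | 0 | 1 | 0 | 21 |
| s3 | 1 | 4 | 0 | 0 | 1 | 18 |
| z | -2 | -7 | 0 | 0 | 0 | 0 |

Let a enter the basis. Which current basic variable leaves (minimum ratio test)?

s2

Column a entries and ratios — s1: 30/4 = 15/2; s2: 21/5 = 21/5; s3: 18/1 = 18.
Smallest ratio is 21/5 in the row of s2, so s2 leaves.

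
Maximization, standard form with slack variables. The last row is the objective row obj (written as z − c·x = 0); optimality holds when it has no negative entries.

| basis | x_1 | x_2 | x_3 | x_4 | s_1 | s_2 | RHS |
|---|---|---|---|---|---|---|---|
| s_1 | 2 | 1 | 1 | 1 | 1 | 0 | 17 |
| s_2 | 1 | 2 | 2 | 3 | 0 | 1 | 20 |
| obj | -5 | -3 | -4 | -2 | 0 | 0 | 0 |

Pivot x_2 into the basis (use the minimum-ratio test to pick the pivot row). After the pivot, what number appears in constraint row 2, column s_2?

1/2

Ratio test on column x_2 — row 1: 17/1 = 17; row 2: 20/2 = 10. Minimum is 10 at row 2 (s_2 leaves); pivot element 2.
Divide row 2 by 2; eliminate column x_2 from the other rows.
In the new row 2, the s_2 entry is the old entry divided by the pivot: 1/2 = 1/2.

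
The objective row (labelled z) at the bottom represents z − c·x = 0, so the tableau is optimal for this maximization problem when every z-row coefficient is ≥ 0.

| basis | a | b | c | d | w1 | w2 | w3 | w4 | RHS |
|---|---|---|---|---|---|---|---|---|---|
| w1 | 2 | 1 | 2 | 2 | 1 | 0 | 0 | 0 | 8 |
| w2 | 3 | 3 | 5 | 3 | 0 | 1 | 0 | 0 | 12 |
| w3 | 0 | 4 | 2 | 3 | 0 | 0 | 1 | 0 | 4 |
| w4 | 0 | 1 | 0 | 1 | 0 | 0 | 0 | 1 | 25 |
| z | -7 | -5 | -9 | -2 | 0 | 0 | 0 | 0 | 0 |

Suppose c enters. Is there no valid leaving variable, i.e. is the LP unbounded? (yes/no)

no

Column c has positive entries in row(s) 1, 2, 3, so the ratio test bounds it — not unbounded.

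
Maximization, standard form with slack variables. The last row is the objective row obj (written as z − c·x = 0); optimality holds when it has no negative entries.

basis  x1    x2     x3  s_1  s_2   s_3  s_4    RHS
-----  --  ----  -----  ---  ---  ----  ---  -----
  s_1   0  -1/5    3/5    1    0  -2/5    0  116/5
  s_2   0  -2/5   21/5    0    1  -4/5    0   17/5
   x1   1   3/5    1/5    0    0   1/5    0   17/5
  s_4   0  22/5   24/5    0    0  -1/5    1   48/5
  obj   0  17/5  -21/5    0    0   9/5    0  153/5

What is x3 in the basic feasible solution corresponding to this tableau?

x3 is not in the basis, so in the current basic feasible solution x3 = 0.

0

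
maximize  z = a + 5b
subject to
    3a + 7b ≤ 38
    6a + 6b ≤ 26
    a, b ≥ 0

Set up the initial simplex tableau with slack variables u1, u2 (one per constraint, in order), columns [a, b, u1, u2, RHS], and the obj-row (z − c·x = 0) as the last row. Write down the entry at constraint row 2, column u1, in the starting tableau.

0

Slack u1 belongs to constraint 1; its column is the unit vector e_1, so the entry in row 2 is 0.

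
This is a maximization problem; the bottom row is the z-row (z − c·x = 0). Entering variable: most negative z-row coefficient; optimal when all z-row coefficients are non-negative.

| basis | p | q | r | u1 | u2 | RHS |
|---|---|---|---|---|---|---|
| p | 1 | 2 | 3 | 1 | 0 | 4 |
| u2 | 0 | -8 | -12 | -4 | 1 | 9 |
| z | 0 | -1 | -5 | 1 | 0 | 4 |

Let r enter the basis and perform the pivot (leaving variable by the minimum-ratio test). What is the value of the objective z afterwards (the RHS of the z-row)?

32/3

Ratio test on column r — row 1: 4/3 = 4/3; row 2: entry -12 ≤ 0. Minimum is 4/3 at row 1 (p leaves); pivot element 3.
Pivot on row 1; the z-row RHS becomes 4 − (-5)·(4/3) = 32/3.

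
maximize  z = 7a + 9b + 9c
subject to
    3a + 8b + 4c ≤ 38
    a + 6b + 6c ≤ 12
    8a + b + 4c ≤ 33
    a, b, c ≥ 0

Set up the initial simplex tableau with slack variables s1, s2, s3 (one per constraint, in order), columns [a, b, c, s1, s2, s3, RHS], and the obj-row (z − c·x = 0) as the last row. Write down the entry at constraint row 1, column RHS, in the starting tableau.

38

The RHS of constraint 1 is b_1 = 38.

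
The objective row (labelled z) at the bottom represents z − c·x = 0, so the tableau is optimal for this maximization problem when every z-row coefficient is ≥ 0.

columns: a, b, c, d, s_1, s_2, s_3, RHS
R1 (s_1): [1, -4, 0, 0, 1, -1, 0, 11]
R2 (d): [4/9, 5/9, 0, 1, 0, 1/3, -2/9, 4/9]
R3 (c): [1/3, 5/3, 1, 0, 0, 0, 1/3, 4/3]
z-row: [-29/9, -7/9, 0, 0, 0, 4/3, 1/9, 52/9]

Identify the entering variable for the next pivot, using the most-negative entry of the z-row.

Negative z-row entries: a: -29/9, b: -7/9.
The most negative is -29/9 in column a, so a enters.

a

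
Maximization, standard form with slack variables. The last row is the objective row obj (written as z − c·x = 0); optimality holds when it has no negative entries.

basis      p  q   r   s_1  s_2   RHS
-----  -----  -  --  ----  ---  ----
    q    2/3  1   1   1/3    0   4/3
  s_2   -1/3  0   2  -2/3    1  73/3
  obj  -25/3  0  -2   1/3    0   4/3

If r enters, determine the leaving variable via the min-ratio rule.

q

Column r entries and ratios — q: (4/3)/1 = 4/3; s_2: (73/3)/2 = 73/6.
Smallest ratio is 4/3 in the row of q, so q leaves.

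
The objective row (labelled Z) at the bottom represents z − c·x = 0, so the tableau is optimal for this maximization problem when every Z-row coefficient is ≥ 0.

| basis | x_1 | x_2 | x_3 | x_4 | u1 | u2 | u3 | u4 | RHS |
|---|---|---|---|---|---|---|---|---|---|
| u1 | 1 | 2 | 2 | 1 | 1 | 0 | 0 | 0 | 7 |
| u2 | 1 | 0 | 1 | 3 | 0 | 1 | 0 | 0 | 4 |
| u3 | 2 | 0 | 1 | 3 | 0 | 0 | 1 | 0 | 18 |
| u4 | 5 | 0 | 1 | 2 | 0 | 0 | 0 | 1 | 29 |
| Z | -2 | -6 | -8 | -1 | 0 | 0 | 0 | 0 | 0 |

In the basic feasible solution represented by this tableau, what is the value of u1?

u1 is basic (row 1); its value is the RHS of that row, 7.

7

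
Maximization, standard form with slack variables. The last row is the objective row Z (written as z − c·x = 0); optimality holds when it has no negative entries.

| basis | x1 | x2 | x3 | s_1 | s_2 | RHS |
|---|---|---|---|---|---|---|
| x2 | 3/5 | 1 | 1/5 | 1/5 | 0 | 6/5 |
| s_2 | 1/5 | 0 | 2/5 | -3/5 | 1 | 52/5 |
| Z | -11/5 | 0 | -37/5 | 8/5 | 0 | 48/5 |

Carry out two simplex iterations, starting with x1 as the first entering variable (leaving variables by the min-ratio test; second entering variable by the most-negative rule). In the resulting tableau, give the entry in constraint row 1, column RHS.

Ratio test on column x1 — row 1: (6/5)/(3/5) = 2; row 2: (52/5)/(1/5) = 52. Minimum is 2 at row 1 (x2 leaves); pivot element 3/5.
Divide row 1 by 3/5; eliminate column x1 from the other rows.
Second iteration: most negative Z-row entry is -20/3 in column x3, so x3 enters.
Ratio test on column x3 — row 1: 2/(1/3) = 6; row 2: 10/(1/3) = 30. Minimum is 6 at row 1 (x1 leaves); pivot element 1/3.
Divide row 1 by 1/3; eliminate column x3 from the other rows.
After both pivots, the entry at constraint row 1, column RHS is 6.

6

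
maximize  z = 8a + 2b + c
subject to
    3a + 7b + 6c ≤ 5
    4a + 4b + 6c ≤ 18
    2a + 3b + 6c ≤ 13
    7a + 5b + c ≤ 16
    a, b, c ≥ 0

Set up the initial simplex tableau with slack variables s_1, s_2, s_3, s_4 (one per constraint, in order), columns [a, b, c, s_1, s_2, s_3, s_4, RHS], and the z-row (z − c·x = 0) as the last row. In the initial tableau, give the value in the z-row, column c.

-1

The z-row carries the negated objective coefficients: the c entry is -1.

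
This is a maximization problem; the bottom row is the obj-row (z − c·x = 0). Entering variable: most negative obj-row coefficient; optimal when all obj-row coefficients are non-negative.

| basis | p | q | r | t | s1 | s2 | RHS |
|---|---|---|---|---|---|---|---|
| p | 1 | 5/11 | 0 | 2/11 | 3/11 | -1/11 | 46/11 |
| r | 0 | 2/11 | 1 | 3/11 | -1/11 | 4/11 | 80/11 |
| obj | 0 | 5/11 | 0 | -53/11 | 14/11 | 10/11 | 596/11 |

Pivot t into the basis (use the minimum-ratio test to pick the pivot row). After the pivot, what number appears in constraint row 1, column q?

5/2

Ratio test on column t — row 1: (46/11)/(2/11) = 23; row 2: (80/11)/(3/11) = 80/3. Minimum is 23 at row 1 (p leaves); pivot element 2/11.
Divide row 1 by 2/11; eliminate column t from the other rows.
In the new row 1, the q entry is the old entry divided by the pivot: (5/11)/(2/11) = 5/2.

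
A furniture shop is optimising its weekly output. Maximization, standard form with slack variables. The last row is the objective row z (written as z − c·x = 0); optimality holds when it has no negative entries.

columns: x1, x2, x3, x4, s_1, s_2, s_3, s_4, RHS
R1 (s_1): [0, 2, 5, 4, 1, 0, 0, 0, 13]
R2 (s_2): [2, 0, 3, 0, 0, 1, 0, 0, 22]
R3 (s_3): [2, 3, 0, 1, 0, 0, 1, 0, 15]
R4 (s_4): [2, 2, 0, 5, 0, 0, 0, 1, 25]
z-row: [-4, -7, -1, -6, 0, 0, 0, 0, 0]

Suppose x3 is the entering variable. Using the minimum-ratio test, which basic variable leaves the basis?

Column x3 entries and ratios — s_1: 13/5 = 13/5; s_2: 22/3 = 22/3; s_3: 0 ≤ 0, skip; s_4: 0 ≤ 0, skip.
Smallest ratio is 13/5 in the row of s_1, so s_1 leaves.

s_1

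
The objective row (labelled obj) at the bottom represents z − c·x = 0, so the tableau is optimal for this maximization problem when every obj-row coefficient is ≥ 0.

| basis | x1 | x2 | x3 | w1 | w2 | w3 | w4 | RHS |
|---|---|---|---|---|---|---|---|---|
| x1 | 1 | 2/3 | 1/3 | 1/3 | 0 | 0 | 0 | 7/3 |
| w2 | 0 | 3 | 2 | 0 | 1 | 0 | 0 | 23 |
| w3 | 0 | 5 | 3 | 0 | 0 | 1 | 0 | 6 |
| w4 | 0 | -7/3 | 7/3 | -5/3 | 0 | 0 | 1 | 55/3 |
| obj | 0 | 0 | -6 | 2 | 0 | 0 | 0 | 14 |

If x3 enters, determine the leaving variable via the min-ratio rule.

Column x3 entries and ratios — x1: (7/3)/(1/3) = 7; w2: 23/2 = 23/2; w3: 6/3 = 2; w4: (55/3)/(7/3) = 55/7.
Smallest ratio is 2 in the row of w3, so w3 leaves.

w3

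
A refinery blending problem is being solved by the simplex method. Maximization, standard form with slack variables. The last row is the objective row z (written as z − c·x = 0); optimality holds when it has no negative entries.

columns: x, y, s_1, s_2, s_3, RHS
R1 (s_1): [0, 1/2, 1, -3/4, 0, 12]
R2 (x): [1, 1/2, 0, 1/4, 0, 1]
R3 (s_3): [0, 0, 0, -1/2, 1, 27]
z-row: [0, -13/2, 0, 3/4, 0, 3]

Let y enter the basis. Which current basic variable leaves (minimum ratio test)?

Column y entries and ratios — s_1: 12/(1/2) = 24; x: 1/(1/2) = 2; s_3: 0 ≤ 0, skip.
Smallest ratio is 2 in the row of x, so x leaves.

x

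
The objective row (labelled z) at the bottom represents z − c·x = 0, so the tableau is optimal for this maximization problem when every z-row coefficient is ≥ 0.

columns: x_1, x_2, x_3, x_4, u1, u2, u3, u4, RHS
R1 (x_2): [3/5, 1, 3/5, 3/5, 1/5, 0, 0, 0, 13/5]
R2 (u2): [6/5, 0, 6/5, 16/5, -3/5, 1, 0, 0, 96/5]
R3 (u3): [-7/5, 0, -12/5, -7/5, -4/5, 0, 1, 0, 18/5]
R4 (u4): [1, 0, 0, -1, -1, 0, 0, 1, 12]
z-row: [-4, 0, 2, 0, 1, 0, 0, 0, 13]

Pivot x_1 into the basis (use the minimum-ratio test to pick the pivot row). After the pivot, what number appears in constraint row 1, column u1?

1/3

Ratio test on column x_1 — row 1: (13/5)/(3/5) = 13/3; row 2: (96/5)/(6/5) = 16; row 3: entry -7/5 ≤ 0; row 4: 12/1 = 12. Minimum is 13/3 at row 1 (x_2 leaves); pivot element 3/5.
Divide row 1 by 3/5; eliminate column x_1 from the other rows.
In the new row 1, the u1 entry is the old entry divided by the pivot: (1/5)/(3/5) = 1/3.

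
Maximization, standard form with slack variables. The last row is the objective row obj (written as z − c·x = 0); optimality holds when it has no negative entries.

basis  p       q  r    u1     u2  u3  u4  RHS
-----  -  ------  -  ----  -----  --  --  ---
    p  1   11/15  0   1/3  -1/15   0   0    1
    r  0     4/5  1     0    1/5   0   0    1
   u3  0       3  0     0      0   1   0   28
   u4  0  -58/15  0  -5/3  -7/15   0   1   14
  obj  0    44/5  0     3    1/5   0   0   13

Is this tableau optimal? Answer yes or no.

yes

Every obj-row coefficient is ≥ 0, so the tableau is optimal.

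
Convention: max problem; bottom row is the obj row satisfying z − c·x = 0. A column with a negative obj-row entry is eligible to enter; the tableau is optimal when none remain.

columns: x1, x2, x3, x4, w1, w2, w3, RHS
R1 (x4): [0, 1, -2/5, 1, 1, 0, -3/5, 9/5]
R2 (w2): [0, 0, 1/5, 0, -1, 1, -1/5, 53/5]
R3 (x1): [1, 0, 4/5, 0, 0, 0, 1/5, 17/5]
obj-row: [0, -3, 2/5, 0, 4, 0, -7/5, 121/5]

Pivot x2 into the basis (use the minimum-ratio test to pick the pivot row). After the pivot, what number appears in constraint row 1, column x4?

1

Ratio test on column x2 — row 1: (9/5)/1 = 9/5; row 2: entry 0 ≤ 0; row 3: entry 0 ≤ 0. Minimum is 9/5 at row 1 (x4 leaves); pivot element 1.
Divide row 1 by 1; eliminate column x2 from the other rows.
In the new row 1, the x4 entry is the old entry divided by the pivot: 1/1 = 1.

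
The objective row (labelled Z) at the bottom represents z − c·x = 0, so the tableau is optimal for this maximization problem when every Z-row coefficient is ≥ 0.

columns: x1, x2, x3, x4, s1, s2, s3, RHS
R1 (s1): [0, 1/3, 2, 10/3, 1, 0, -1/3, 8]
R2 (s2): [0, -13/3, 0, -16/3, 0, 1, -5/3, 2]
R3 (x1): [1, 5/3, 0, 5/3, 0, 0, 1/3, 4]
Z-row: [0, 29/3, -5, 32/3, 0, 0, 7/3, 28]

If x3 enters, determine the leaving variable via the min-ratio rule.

Column x3 entries and ratios — s1: 8/2 = 4; s2: 0 ≤ 0, skip; x1: 0 ≤ 0, skip.
Smallest ratio is 4 in the row of s1, so s1 leaves.

s1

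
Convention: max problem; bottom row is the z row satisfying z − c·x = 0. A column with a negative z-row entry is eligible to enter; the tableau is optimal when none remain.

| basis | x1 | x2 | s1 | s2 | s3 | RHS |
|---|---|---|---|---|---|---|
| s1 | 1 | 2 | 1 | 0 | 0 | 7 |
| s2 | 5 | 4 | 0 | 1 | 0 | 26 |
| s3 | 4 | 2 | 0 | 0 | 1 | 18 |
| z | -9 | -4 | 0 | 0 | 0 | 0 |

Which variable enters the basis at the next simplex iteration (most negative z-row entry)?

x1

Negative z-row entries: x1: -9, x2: -4.
The most negative is -9 in column x1, so x1 enters.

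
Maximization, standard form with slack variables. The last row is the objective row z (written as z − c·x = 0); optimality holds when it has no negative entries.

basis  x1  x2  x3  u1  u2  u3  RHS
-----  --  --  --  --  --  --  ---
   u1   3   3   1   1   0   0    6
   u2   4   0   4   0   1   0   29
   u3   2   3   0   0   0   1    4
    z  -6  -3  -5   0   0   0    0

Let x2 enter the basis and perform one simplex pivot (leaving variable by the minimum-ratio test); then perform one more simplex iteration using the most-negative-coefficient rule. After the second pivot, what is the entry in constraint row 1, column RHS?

Ratio test on column x2 — row 1: 6/3 = 2; row 2: entry 0 ≤ 0; row 3: 4/3 = 4/3. Minimum is 4/3 at row 3 (u3 leaves); pivot element 3.
Divide row 3 by 3; eliminate column x2 from the other rows.
Second iteration: most negative z-row entry is -5 in column x3, so x3 enters.
Ratio test on column x3 — row 1: 2/1 = 2; row 2: 29/4 = 29/4; row 3: entry 0 ≤ 0. Minimum is 2 at row 1 (u1 leaves); pivot element 1.
Divide row 1 by 1; eliminate column x3 from the other rows.
After both pivots, the entry at constraint row 1, column RHS is 2.

2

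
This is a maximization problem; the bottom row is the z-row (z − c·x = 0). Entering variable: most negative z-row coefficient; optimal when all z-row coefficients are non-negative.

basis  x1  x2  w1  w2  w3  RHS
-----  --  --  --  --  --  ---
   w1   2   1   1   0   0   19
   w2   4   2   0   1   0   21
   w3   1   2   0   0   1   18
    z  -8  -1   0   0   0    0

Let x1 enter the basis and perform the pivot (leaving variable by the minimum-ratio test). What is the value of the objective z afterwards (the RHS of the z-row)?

Ratio test on column x1 — row 1: 19/2 = 19/2; row 2: 21/4 = 21/4; row 3: 18/1 = 18. Minimum is 21/4 at row 2 (w2 leaves); pivot element 4.
Pivot on row 2; the z-row RHS becomes 0 − (-8)·(21/4) = 42.

42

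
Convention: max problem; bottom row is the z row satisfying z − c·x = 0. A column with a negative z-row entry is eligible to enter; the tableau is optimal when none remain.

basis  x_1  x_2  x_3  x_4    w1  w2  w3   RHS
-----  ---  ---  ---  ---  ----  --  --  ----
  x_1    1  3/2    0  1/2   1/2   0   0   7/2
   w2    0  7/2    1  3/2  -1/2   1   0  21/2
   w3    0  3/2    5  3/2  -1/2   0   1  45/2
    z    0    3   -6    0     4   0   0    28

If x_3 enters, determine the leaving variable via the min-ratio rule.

w3

Column x_3 entries and ratios — x_1: 0 ≤ 0, skip; w2: (21/2)/1 = 21/2; w3: (45/2)/5 = 9/2.
Smallest ratio is 9/2 in the row of w3, so w3 leaves.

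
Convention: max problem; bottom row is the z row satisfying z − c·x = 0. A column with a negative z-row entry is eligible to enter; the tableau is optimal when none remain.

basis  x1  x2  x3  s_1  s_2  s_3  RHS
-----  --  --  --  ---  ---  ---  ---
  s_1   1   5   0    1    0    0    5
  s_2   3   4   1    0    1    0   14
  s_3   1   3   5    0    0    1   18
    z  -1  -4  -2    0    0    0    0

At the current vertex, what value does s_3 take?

18

s_3 is basic (row 3); its value is the RHS of that row, 18.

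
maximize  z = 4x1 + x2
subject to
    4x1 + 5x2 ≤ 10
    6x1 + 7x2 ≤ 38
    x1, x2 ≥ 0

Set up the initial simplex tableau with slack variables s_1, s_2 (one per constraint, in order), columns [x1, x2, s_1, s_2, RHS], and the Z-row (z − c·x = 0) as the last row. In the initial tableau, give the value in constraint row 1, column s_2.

0

Slack s_2 belongs to constraint 2; its column is the unit vector e_2, so the entry in row 1 is 0.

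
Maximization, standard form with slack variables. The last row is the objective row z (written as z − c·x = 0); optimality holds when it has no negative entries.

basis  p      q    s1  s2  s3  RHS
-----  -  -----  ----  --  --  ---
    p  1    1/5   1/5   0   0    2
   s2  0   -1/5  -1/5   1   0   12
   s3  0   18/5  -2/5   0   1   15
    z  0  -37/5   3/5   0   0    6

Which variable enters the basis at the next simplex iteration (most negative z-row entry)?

Negative z-row entries: q: -37/5.
The most negative is -37/5 in column q, so q enters.

q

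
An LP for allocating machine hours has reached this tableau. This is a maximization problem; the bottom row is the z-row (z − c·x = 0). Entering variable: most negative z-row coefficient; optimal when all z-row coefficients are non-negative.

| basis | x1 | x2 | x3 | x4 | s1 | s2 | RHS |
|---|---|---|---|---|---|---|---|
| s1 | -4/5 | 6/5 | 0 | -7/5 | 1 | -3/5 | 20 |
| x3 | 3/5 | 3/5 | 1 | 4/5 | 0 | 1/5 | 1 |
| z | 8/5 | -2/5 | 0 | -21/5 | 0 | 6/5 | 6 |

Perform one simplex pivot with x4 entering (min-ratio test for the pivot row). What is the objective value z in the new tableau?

Ratio test on column x4 — row 1: entry -7/5 ≤ 0; row 2: 1/(4/5) = 5/4. Minimum is 5/4 at row 2 (x3 leaves); pivot element 4/5.
Pivot on row 2; the z-row RHS becomes 6 − (-21/5)·(5/4) = 45/4.

45/4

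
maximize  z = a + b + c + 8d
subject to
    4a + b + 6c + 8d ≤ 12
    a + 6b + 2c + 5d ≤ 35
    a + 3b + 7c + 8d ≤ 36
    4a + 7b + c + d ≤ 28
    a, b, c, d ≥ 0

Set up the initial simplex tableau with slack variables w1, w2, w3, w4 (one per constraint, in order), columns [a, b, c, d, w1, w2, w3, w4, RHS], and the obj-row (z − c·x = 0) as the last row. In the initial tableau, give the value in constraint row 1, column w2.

0

Slack w2 belongs to constraint 2; its column is the unit vector e_2, so the entry in row 1 is 0.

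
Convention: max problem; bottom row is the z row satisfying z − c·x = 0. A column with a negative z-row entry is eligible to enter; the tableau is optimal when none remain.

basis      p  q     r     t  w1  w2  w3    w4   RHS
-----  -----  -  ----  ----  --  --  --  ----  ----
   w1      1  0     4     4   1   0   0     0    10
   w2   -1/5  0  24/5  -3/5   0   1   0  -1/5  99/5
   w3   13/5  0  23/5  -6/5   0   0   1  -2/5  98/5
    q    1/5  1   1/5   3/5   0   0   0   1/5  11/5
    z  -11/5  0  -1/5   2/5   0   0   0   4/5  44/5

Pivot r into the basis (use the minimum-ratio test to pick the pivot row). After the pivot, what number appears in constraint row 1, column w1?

Ratio test on column r — row 1: 10/4 = 5/2; row 2: (99/5)/(24/5) = 33/8; row 3: (98/5)/(23/5) = 98/23; row 4: (11/5)/(1/5) = 11. Minimum is 5/2 at row 1 (w1 leaves); pivot element 4.
Divide row 1 by 4; eliminate column r from the other rows.
In the new row 1, the w1 entry is the old entry divided by the pivot: 1/4 = 1/4.

1/4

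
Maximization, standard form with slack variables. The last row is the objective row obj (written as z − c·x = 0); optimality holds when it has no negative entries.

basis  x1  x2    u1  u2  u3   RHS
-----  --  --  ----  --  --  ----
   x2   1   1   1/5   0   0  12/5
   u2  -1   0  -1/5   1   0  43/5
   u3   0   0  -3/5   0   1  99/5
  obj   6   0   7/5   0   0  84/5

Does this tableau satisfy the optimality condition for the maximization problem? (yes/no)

yes

Every obj-row coefficient is ≥ 0, so the tableau is optimal.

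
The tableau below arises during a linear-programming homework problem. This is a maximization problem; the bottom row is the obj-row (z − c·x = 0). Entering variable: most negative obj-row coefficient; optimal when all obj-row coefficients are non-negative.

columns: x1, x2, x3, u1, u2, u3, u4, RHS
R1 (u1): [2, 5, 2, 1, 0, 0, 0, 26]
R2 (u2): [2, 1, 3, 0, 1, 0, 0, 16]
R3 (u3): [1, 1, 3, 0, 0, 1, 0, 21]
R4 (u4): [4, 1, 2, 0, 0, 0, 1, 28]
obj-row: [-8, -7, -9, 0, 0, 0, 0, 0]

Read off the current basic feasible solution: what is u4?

28

u4 is basic (row 4); its value is the RHS of that row, 28.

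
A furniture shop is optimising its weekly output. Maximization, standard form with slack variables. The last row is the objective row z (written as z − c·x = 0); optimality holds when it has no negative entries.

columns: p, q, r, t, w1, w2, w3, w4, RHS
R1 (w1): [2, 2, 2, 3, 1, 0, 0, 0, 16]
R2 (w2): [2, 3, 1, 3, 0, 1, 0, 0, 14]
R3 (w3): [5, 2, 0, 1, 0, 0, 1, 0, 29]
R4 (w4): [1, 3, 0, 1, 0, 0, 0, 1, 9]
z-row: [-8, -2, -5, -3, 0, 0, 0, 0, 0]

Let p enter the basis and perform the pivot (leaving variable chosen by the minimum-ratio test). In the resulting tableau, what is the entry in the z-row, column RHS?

232/5

Ratio test on column p — row 1: 16/2 = 8; row 2: 14/2 = 7; row 3: 29/5 = 29/5; row 4: 9/1 = 9. Minimum is 29/5 at row 3 (w3 leaves); pivot element 5.
Divide row 3 by 5; eliminate column p from the other rows.
z-row update in column RHS: 0 − (-8)·(29/5) = 232/5.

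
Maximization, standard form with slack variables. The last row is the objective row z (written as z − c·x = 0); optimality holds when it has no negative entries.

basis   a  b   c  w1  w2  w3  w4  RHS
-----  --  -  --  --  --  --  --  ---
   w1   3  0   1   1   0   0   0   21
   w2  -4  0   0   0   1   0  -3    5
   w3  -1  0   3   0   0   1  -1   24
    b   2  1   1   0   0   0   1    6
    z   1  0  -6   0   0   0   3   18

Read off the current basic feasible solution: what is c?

0

c is not in the basis, so in the current basic feasible solution c = 0.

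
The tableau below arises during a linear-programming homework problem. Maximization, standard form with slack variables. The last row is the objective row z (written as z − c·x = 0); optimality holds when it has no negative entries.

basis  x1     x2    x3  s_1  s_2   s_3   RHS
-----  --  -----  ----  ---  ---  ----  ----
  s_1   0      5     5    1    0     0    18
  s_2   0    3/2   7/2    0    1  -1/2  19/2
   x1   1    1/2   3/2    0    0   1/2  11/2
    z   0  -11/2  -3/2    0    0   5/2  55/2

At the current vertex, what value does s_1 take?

s_1 is basic (row 1); its value is the RHS of that row, 18.

18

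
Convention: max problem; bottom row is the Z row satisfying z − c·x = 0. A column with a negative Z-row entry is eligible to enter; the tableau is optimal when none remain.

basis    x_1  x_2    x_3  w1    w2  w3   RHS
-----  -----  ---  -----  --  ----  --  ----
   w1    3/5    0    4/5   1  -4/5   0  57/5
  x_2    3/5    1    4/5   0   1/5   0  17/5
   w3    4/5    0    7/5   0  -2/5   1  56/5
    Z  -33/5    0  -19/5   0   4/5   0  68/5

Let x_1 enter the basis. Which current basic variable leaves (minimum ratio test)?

x_2

Column x_1 entries and ratios — w1: (57/5)/(3/5) = 19; x_2: (17/5)/(3/5) = 17/3; w3: (56/5)/(4/5) = 14.
Smallest ratio is 17/3 in the row of x_2, so x_2 leaves.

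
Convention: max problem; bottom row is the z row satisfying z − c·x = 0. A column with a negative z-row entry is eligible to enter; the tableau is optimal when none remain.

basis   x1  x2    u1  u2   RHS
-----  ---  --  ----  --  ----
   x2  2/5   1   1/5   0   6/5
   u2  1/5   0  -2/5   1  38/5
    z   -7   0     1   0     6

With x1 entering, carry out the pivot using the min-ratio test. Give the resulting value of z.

Ratio test on column x1 — row 1: (6/5)/(2/5) = 3; row 2: (38/5)/(1/5) = 38. Minimum is 3 at row 1 (x2 leaves); pivot element 2/5.
Pivot on row 1; the z-row RHS becomes 6 − (-7)·3 = 27.

27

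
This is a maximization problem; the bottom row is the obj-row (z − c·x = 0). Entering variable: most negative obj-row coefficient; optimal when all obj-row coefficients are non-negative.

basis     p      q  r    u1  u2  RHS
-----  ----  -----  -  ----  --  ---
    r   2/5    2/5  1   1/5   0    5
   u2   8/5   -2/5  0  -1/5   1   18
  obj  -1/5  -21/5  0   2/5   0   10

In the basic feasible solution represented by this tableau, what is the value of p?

0

p is not in the basis, so in the current basic feasible solution p = 0.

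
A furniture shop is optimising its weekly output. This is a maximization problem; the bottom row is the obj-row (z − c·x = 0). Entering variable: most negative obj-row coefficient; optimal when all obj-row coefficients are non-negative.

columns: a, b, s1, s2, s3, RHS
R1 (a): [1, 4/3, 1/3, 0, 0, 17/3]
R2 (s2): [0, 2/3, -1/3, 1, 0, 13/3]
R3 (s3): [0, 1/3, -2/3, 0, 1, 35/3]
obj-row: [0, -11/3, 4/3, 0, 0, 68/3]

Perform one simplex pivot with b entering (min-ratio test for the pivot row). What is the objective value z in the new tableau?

Ratio test on column b — row 1: (17/3)/(4/3) = 17/4; row 2: (13/3)/(2/3) = 13/2; row 3: (35/3)/(1/3) = 35. Minimum is 17/4 at row 1 (a leaves); pivot element 4/3.
Pivot on row 1; the obj-row RHS becomes 68/3 − (-11/3)·(17/4) = 153/4.

153/4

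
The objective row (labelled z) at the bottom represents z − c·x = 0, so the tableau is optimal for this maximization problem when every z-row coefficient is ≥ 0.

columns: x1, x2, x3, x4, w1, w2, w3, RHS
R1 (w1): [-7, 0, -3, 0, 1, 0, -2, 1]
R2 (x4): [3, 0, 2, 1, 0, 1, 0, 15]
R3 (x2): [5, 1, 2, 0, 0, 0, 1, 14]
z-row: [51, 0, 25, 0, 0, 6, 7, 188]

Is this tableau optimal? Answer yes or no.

Every z-row coefficient is ≥ 0, so the tableau is optimal.

yes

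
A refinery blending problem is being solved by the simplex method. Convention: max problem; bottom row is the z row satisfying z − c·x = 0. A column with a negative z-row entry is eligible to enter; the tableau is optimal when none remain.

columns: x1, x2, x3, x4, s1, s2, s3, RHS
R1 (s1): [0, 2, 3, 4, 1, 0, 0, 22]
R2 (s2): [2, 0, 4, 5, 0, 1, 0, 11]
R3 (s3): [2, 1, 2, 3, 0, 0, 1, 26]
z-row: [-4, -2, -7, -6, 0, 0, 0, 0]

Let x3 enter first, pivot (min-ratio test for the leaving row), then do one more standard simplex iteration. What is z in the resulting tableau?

33

Ratio test on column x3 — row 1: 22/3 = 22/3; row 2: 11/4 = 11/4; row 3: 26/2 = 13. Minimum is 11/4 at row 2 (s2 leaves); pivot element 4.
Pivot on row 2; the z-row RHS becomes 0 − (-7)·(11/4) = 77/4.
Next entering variable (most negative z-row entry -2): x2.
Ratio test on column x2 — row 1: (55/4)/2 = 55/8; row 2: entry 0 ≤ 0; row 3: (41/2)/1 = 41/2. Minimum is 55/8 at row 1 (s1 leaves); pivot element 2.
After the second pivot the z-row RHS is 77/4 − (-2)·(55/8) = 33.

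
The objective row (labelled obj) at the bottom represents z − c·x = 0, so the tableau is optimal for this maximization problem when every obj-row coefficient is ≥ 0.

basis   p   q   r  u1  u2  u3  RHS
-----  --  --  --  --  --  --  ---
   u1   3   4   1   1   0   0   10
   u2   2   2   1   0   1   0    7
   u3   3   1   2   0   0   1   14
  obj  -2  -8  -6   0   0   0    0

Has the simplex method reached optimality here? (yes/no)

The obj-row has a negative entry -8 in column q, so it is not optimal.

no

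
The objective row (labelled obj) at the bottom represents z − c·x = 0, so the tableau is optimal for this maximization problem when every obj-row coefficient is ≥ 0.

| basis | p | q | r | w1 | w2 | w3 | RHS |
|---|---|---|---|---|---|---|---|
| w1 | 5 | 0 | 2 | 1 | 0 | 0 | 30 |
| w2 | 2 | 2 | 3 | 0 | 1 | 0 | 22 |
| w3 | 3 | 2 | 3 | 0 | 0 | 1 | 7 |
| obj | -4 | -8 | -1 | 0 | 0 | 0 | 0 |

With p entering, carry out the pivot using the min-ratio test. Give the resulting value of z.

28/3

Ratio test on column p — row 1: 30/5 = 6; row 2: 22/2 = 11; row 3: 7/3 = 7/3. Minimum is 7/3 at row 3 (w3 leaves); pivot element 3.
Pivot on row 3; the obj-row RHS becomes 0 − (-4)·(7/3) = 28/3.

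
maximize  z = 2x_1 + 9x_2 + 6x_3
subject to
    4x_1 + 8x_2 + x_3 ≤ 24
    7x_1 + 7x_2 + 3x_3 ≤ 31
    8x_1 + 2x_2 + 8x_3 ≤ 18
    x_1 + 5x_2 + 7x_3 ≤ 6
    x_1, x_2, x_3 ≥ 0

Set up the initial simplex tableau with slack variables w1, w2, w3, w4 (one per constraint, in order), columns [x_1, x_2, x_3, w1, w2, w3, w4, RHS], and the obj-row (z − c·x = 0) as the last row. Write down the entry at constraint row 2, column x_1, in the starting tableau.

7

Constraint 2 has coefficient 7 on x_1.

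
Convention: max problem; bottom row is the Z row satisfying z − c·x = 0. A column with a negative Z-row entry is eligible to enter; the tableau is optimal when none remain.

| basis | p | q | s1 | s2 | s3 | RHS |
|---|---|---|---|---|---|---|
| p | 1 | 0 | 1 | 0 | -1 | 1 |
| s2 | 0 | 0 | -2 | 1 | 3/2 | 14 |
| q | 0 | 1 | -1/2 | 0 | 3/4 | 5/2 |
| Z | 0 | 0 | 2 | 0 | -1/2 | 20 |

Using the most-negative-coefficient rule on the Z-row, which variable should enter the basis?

s3

Negative Z-row entries: s3: -1/2.
The most negative is -1/2 in column s3, so s3 enters.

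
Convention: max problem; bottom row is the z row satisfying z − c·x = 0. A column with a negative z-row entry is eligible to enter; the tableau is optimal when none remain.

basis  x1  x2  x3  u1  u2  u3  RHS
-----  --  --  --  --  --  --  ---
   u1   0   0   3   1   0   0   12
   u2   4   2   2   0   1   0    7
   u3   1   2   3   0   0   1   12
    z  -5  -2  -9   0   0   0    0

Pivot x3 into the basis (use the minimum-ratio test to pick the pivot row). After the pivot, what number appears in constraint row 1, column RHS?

Ratio test on column x3 — row 1: 12/3 = 4; row 2: 7/2 = 7/2; row 3: 12/3 = 4. Minimum is 7/2 at row 2 (u2 leaves); pivot element 2.
Divide row 2 by 2; eliminate column x3 from the other rows.
Row 1 update in column RHS: 12 − 3·(7/2) = 3/2.

3/2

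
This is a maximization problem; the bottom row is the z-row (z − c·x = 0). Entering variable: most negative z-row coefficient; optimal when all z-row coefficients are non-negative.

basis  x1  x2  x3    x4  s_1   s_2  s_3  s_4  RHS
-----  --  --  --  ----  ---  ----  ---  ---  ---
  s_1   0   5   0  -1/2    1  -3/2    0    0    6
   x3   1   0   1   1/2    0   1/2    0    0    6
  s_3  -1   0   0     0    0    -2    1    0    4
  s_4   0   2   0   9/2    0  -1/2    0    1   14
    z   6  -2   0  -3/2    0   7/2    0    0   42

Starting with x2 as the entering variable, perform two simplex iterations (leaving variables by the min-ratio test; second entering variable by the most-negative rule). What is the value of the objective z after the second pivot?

2284/47

Ratio test on column x2 — row 1: 6/5 = 6/5; row 2: entry 0 ≤ 0; row 3: entry 0 ≤ 0; row 4: 14/2 = 7. Minimum is 6/5 at row 1 (s_1 leaves); pivot element 5.
Pivot on row 1; the z-row RHS becomes 42 − (-2)·(6/5) = 222/5.
Next entering variable (most negative z-row entry -17/10): x4.
Ratio test on column x4 — row 1: entry -1/10 ≤ 0; row 2: 6/(1/2) = 12; row 3: entry 0 ≤ 0; row 4: (58/5)/(47/10) = 116/47. Minimum is 116/47 at row 4 (s_4 leaves); pivot element 47/10.
After the second pivot the z-row RHS is 222/5 − (-17/10)·(116/47) = 2284/47.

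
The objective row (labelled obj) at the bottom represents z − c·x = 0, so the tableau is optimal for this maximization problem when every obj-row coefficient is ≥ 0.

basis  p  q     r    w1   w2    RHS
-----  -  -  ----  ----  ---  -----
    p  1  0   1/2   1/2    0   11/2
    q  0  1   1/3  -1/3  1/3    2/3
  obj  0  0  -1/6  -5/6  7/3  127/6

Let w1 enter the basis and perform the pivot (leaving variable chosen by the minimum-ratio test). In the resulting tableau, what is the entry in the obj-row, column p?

Ratio test on column w1 — row 1: (11/2)/(1/2) = 11; row 2: entry -1/3 ≤ 0. Minimum is 11 at row 1 (p leaves); pivot element 1/2.
Divide row 1 by 1/2; eliminate column w1 from the other rows.
obj-row update in column p: 0 − (-5/6)·2 = 5/3.

5/3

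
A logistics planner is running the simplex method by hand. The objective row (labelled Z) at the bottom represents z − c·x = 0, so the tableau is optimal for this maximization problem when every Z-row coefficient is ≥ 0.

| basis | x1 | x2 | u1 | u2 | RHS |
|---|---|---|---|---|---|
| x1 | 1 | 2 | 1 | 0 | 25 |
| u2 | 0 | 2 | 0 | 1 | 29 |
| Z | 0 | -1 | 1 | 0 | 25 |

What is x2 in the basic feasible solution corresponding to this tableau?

x2 is not in the basis, so in the current basic feasible solution x2 = 0.

0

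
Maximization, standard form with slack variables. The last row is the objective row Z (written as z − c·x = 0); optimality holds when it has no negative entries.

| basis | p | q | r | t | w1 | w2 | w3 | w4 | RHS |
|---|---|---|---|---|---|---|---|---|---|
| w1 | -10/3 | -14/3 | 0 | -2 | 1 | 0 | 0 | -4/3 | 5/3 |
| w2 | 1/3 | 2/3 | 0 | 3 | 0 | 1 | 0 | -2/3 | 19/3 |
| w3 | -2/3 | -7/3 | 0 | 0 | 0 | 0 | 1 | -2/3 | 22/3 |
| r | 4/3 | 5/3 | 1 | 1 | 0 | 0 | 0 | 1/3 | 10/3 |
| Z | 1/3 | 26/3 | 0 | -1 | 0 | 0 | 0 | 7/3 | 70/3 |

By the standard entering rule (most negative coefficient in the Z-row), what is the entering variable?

t

Negative Z-row entries: t: -1.
The most negative is -1 in column t, so t enters.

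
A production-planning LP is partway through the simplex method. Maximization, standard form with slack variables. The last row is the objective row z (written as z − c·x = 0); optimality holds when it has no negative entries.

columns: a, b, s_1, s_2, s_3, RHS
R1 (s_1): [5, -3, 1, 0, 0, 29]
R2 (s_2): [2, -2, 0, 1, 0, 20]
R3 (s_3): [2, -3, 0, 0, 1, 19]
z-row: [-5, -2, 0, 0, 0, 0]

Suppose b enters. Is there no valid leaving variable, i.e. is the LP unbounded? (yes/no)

Every constraint-row entry in column b is ≤ 0, so increasing b is unbounded.

yes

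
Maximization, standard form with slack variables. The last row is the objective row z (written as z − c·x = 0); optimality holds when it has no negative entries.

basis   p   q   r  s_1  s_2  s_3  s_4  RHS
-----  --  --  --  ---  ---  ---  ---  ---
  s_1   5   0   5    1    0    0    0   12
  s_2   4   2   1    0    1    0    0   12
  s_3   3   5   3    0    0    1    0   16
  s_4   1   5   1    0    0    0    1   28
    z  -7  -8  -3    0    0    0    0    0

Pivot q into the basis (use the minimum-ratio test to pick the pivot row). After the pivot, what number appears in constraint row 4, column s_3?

-1

Ratio test on column q — row 1: entry 0 ≤ 0; row 2: 12/2 = 6; row 3: 16/5 = 16/5; row 4: 28/5 = 28/5. Minimum is 16/5 at row 3 (s_3 leaves); pivot element 5.
Divide row 3 by 5; eliminate column q from the other rows.
Row 4 update in column s_3: 0 − 5·(1/5) = -1.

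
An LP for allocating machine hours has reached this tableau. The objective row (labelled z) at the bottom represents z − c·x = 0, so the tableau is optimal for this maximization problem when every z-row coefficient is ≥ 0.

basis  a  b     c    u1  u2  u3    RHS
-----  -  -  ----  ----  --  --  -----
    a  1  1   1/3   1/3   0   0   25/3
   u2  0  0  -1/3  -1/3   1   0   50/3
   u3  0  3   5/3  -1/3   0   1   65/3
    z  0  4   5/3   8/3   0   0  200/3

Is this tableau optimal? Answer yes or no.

Every z-row coefficient is ≥ 0, so the tableau is optimal.

yes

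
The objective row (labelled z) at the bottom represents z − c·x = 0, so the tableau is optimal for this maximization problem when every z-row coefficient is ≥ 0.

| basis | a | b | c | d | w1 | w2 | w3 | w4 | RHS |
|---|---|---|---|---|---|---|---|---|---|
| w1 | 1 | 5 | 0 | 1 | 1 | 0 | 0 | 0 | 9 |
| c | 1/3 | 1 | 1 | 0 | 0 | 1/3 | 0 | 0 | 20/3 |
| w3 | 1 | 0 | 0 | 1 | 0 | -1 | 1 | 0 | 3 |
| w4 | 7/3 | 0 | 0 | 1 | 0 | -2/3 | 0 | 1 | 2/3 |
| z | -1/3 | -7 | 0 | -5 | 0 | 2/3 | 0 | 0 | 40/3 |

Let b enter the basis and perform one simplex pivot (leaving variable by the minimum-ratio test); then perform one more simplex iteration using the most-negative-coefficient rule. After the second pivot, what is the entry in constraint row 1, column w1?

1/5

Ratio test on column b — row 1: 9/5 = 9/5; row 2: (20/3)/1 = 20/3; row 3: entry 0 ≤ 0; row 4: entry 0 ≤ 0. Minimum is 9/5 at row 1 (w1 leaves); pivot element 5.
Divide row 1 by 5; eliminate column b from the other rows.
Second iteration: most negative z-row entry is -18/5 in column d, so d enters.
Ratio test on column d — row 1: (9/5)/(1/5) = 9; row 2: entry -1/5 ≤ 0; row 3: 3/1 = 3; row 4: (2/3)/1 = 2/3. Minimum is 2/3 at row 4 (w4 leaves); pivot element 1.
Divide row 4 by 1; eliminate column d from the other rows.
After both pivots, the entry at constraint row 1, column w1 is 1/5.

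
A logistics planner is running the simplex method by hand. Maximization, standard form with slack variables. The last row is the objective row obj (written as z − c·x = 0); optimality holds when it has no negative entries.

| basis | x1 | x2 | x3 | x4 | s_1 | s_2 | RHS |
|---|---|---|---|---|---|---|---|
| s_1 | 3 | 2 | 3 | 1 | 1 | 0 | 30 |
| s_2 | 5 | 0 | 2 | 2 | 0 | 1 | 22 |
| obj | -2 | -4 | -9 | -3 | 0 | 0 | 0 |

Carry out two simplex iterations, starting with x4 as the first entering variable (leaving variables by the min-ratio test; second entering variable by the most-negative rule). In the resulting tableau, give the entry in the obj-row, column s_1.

Ratio test on column x4 — row 1: 30/1 = 30; row 2: 22/2 = 11. Minimum is 11 at row 2 (s_2 leaves); pivot element 2.
Divide row 2 by 2; eliminate column x4 from the other rows.
Second iteration: most negative obj-row entry is -6 in column x3, so x3 enters.
Ratio test on column x3 — row 1: 19/2 = 19/2; row 2: 11/1 = 11. Minimum is 19/2 at row 1 (s_1 leaves); pivot element 2.
Divide row 1 by 2; eliminate column x3 from the other rows.
After both pivots, the entry at the obj-row, column s_1 is 3.

3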